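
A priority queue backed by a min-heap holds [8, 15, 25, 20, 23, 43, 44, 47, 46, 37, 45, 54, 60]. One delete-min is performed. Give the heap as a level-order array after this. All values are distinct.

[15, 20, 25, 46, 23, 43, 44, 47, 60, 37, 45, 54]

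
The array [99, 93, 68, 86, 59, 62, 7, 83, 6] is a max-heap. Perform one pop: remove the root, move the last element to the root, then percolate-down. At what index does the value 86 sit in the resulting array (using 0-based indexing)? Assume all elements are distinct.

1

remove root 99; move last element 6 to root → [6, 93, 68, 86, 59, 62, 7, 83]
6 vs larger child 93 at index 1, swap → [93, 6, 68, 86, 59, 62, 7, 83]
6 vs larger child 86 at index 3, swap → [93, 86, 68, 6, 59, 62, 7, 83]
6 vs only child 83 at index 7, swap → [93, 86, 68, 83, 59, 62, 7, 6]
resulting array: [93, 86, 68, 83, 59, 62, 7, 6]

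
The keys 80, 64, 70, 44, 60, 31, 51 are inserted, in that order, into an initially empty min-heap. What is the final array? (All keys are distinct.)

[31, 60, 44, 80, 64, 70, 51]

Insert 80:
  append 80 at index 0 → [80] (no swap needed)
Insert 64:
  append 64 at index 1 → [80, 64]
  64 < parent 80 at index 0, swap → [64, 80]
Insert 70:
  append 70 at index 2 → [64, 80, 70] (no swap needed)
Insert 44:
  append 44 at index 3 → [64, 80, 70, 44]
  44 < parent 80 at index 1, swap → [64, 44, 70, 80]
  44 < parent 64 at index 0, swap → [44, 64, 70, 80]
Insert 60:
  append 60 at index 4 → [44, 64, 70, 80, 60]
  60 < parent 64 at index 1, swap → [44, 60, 70, 80, 64]
Insert 31:
  append 31 at index 5 → [44, 60, 70, 80, 64, 31]
  31 < parent 70 at index 2, swap → [44, 60, 31, 80, 64, 70]
  31 < parent 44 at index 0, swap → [31, 60, 44, 80, 64, 70]
Insert 51:
  append 51 at index 6 → [31, 60, 44, 80, 64, 70, 51] (no swap needed)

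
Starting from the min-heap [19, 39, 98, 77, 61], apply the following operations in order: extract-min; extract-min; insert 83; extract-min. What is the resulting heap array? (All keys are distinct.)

extract-min → returns 19:
  remove root 19; move last element 61 to root → [61, 39, 98, 77]
  61 vs smaller child 39 at index 1, swap → [39, 61, 98, 77]
extract-min → returns 39:
  remove root 39; move last element 77 to root → [77, 61, 98]
  77 vs smaller child 61 at index 1, swap → [61, 77, 98]
insert 83:
  append 83 at index 3 → [61, 77, 98, 83] (no swap needed)
extract-min → returns 61:
  remove root 61; move last element 83 to root → [83, 77, 98]
  83 vs smaller child 77 at index 1, swap → [77, 83, 98]

[77, 83, 98]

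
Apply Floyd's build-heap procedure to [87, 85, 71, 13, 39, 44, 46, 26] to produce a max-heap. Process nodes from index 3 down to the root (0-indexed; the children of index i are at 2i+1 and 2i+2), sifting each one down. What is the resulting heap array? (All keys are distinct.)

sift down from index 3:
  13 vs only child 26 at index 7, swap → [87, 85, 71, 26, 39, 44, 46, 13]
sift down from index 2: already satisfies heap property
sift down from index 1: already satisfies heap property
sift down from index 0: already satisfies heap property

[87, 85, 71, 26, 39, 44, 46, 13]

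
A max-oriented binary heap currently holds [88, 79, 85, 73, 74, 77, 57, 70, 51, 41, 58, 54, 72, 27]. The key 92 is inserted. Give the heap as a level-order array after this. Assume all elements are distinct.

[92, 79, 88, 73, 74, 77, 85, 70, 51, 41, 58, 54, 72, 27, 57]

append 92 at index 14 → [88, 79, 85, 73, 74, 77, 57, 70, 51, 41, 58, 54, 72, 27, 92]
92 > parent 57 at index 6, swap → [88, 79, 85, 73, 74, 77, 92, 70, 51, 41, 58, 54, 72, 27, 57]
92 > parent 85 at index 2, swap → [88, 79, 92, 73, 74, 77, 85, 70, 51, 41, 58, 54, 72, 27, 57]
92 > parent 88 at index 0, swap → [92, 79, 88, 73, 74, 77, 85, 70, 51, 41, 58, 54, 72, 27, 57]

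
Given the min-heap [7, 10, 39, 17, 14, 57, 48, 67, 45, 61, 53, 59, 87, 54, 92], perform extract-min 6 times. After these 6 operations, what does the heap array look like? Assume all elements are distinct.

extract-min #1 returns 7:
  remove root 7; move last element 92 to root → [92, 10, 39, 17, 14, 57, 48, 67, 45, 61, 53, 59, 87, 54]
  92 vs smaller child 10 at index 1, swap → [10, 92, 39, 17, 14, 57, 48, 67, 45, 61, 53, 59, 87, 54]
  92 vs smaller child 14 at index 4, swap → [10, 14, 39, 17, 92, 57, 48, 67, 45, 61, 53, 59, 87, 54]
  92 vs smaller child 53 at index 10, swap → [10, 14, 39, 17, 53, 57, 48, 67, 45, 61, 92, 59, 87, 54]
extract-min #2 returns 10:
  remove root 10; move last element 54 to root → [54, 14, 39, 17, 53, 57, 48, 67, 45, 61, 92, 59, 87]
  54 vs smaller child 14 at index 1, swap → [14, 54, 39, 17, 53, 57, 48, 67, 45, 61, 92, 59, 87]
  54 vs smaller child 17 at index 3, swap → [14, 17, 39, 54, 53, 57, 48, 67, 45, 61, 92, 59, 87]
  54 vs smaller child 45 at index 8, swap → [14, 17, 39, 45, 53, 57, 48, 67, 54, 61, 92, 59, 87]
extract-min #3 returns 14:
  remove root 14; move last element 87 to root → [87, 17, 39, 45, 53, 57, 48, 67, 54, 61, 92, 59]
  87 vs smaller child 17 at index 1, swap → [17, 87, 39, 45, 53, 57, 48, 67, 54, 61, 92, 59]
  87 vs smaller child 45 at index 3, swap → [17, 45, 39, 87, 53, 57, 48, 67, 54, 61, 92, 59]
  87 vs smaller child 54 at index 8, swap → [17, 45, 39, 54, 53, 57, 48, 67, 87, 61, 92, 59]
extract-min #4 returns 17:
  remove root 17; move last element 59 to root → [59, 45, 39, 54, 53, 57, 48, 67, 87, 61, 92]
  59 vs smaller child 39 at index 2, swap → [39, 45, 59, 54, 53, 57, 48, 67, 87, 61, 92]
  59 vs smaller child 48 at index 6, swap → [39, 45, 48, 54, 53, 57, 59, 67, 87, 61, 92]
extract-min #5 returns 39:
  remove root 39; move last element 92 to root → [92, 45, 48, 54, 53, 57, 59, 67, 87, 61]
  92 vs smaller child 45 at index 1, swap → [45, 92, 48, 54, 53, 57, 59, 67, 87, 61]
  92 vs smaller child 53 at index 4, swap → [45, 53, 48, 54, 92, 57, 59, 67, 87, 61]
  92 vs only child 61 at index 9, swap → [45, 53, 48, 54, 61, 57, 59, 67, 87, 92]
extract-min #6 returns 45:
  remove root 45; move last element 92 to root → [92, 53, 48, 54, 61, 57, 59, 67, 87]
  92 vs smaller child 48 at index 2, swap → [48, 53, 92, 54, 61, 57, 59, 67, 87]
  92 vs smaller child 57 at index 5, swap → [48, 53, 57, 54, 61, 92, 59, 67, 87]

[48, 53, 57, 54, 61, 92, 59, 67, 87]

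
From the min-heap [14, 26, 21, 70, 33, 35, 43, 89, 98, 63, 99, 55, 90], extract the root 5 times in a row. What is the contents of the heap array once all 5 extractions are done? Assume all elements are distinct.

[43, 63, 55, 70, 90, 98, 99, 89]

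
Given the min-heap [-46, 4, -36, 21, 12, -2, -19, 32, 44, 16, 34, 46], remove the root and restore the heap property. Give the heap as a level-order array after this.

[-36, 4, -19, 21, 12, -2, 46, 32, 44, 16, 34]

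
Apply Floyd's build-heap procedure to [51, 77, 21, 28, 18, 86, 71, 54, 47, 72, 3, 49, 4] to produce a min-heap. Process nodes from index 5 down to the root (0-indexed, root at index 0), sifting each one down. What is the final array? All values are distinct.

[3, 18, 4, 28, 51, 21, 71, 54, 47, 72, 77, 49, 86]

sift down from index 5:
  86 vs smaller child 4 at index 12, swap → [51, 77, 21, 28, 18, 4, 71, 54, 47, 72, 3, 49, 86]
sift down from index 4:
  18 vs smaller child 3 at index 10, swap → [51, 77, 21, 28, 3, 4, 71, 54, 47, 72, 18, 49, 86]
sift down from index 3: already satisfies heap property
sift down from index 2:
  21 vs smaller child 4 at index 5, swap → [51, 77, 4, 28, 3, 21, 71, 54, 47, 72, 18, 49, 86]
sift down from index 1:
  77 vs smaller child 3 at index 4, swap → [51, 3, 4, 28, 77, 21, 71, 54, 47, 72, 18, 49, 86]
  77 vs smaller child 18 at index 10, swap → [51, 3, 4, 28, 18, 21, 71, 54, 47, 72, 77, 49, 86]
sift down from index 0:
  51 vs smaller child 3 at index 1, swap → [3, 51, 4, 28, 18, 21, 71, 54, 47, 72, 77, 49, 86]
  51 vs smaller child 18 at index 4, swap → [3, 18, 4, 28, 51, 21, 71, 54, 47, 72, 77, 49, 86]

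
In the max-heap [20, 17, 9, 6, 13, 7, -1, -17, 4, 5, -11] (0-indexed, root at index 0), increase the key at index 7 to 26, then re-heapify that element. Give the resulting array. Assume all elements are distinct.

[26, 20, 9, 17, 13, 7, -1, 6, 4, 5, -11]

set index 7 from -17 to 26 → [20, 17, 9, 6, 13, 7, -1, 26, 4, 5, -11]
26 > parent 6 at index 3, swap → [20, 17, 9, 26, 13, 7, -1, 6, 4, 5, -11]
26 > parent 17 at index 1, swap → [20, 26, 9, 17, 13, 7, -1, 6, 4, 5, -11]
26 > parent 20 at index 0, swap → [26, 20, 9, 17, 13, 7, -1, 6, 4, 5, -11]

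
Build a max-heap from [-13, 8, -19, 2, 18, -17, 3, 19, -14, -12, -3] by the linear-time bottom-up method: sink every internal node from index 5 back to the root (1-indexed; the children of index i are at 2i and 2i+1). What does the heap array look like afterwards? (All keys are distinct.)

[19, 18, 3, 8, -3, -17, -19, 2, -14, -12, -13]

sift down from index 5: already satisfies heap property
sift down from index 4:
  2 vs larger child 19 at index 8, swap → [-13, 8, -19, 19, 18, -17, 3, 2, -14, -12, -3]
sift down from index 3:
  -19 vs larger child 3 at index 7, swap → [-13, 8, 3, 19, 18, -17, -19, 2, -14, -12, -3]
sift down from index 2:
  8 vs larger child 19 at index 4, swap → [-13, 19, 3, 8, 18, -17, -19, 2, -14, -12, -3]
sift down from index 1:
  -13 vs larger child 19 at index 2, swap → [19, -13, 3, 8, 18, -17, -19, 2, -14, -12, -3]
  -13 vs larger child 18 at index 5, swap → [19, 18, 3, 8, -13, -17, -19, 2, -14, -12, -3]
  -13 vs larger child -3 at index 11, swap → [19, 18, 3, 8, -3, -17, -19, 2, -14, -12, -13]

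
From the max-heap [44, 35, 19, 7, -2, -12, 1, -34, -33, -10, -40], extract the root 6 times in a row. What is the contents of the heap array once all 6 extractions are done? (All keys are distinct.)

[-10, -33, -12, -34, -40]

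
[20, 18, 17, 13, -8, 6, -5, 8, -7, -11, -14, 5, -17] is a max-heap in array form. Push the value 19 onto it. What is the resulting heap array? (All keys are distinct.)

[20, 18, 19, 13, -8, 6, 17, 8, -7, -11, -14, 5, -17, -5]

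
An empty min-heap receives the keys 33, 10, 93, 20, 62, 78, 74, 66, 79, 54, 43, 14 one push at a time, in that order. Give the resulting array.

Insert 33:
  append 33 at index 0 → [33] (no swap needed)
Insert 10:
  append 10 at index 1 → [33, 10]
  10 < parent 33 at index 0, swap → [10, 33]
Insert 93:
  append 93 at index 2 → [10, 33, 93] (no swap needed)
Insert 20:
  append 20 at index 3 → [10, 33, 93, 20]
  20 < parent 33 at index 1, swap → [10, 20, 93, 33]
Insert 62:
  append 62 at index 4 → [10, 20, 93, 33, 62] (no swap needed)
Insert 78:
  append 78 at index 5 → [10, 20, 93, 33, 62, 78]
  78 < parent 93 at index 2, swap → [10, 20, 78, 33, 62, 93]
Insert 74:
  append 74 at index 6 → [10, 20, 78, 33, 62, 93, 74]
  74 < parent 78 at index 2, swap → [10, 20, 74, 33, 62, 93, 78]
Insert 66:
  append 66 at index 7 → [10, 20, 74, 33, 62, 93, 78, 66] (no swap needed)
Insert 79:
  append 79 at index 8 → [10, 20, 74, 33, 62, 93, 78, 66, 79] (no swap needed)
Insert 54:
  append 54 at index 9 → [10, 20, 74, 33, 62, 93, 78, 66, 79, 54]
  54 < parent 62 at index 4, swap → [10, 20, 74, 33, 54, 93, 78, 66, 79, 62]
Insert 43:
  append 43 at index 10 → [10, 20, 74, 33, 54, 93, 78, 66, 79, 62, 43]
  43 < parent 54 at index 4, swap → [10, 20, 74, 33, 43, 93, 78, 66, 79, 62, 54]
Insert 14:
  append 14 at index 11 → [10, 20, 74, 33, 43, 93, 78, 66, 79, 62, 54, 14]
  14 < parent 93 at index 5, swap → [10, 20, 74, 33, 43, 14, 78, 66, 79, 62, 54, 93]
  14 < parent 74 at index 2, swap → [10, 20, 14, 33, 43, 74, 78, 66, 79, 62, 54, 93]

[10, 20, 14, 33, 43, 74, 78, 66, 79, 62, 54, 93]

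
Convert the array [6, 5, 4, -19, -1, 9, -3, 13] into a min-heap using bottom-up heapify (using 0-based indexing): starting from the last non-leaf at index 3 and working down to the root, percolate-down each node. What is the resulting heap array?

sift down from index 3: already satisfies heap property
sift down from index 2:
  4 vs smaller child -3 at index 6, swap → [6, 5, -3, -19, -1, 9, 4, 13]
sift down from index 1:
  5 vs smaller child -19 at index 3, swap → [6, -19, -3, 5, -1, 9, 4, 13]
sift down from index 0:
  6 vs smaller child -19 at index 1, swap → [-19, 6, -3, 5, -1, 9, 4, 13]
  6 vs smaller child -1 at index 4, swap → [-19, -1, -3, 5, 6, 9, 4, 13]

[-19, -1, -3, 5, 6, 9, 4, 13]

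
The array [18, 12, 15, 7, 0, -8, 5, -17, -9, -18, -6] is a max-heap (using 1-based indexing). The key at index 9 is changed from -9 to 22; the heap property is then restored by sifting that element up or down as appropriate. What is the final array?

set index 9 from -9 to 22 → [18, 12, 15, 7, 0, -8, 5, -17, 22, -18, -6]
22 > parent 7 at index 4, swap → [18, 12, 15, 22, 0, -8, 5, -17, 7, -18, -6]
22 > parent 12 at index 2, swap → [18, 22, 15, 12, 0, -8, 5, -17, 7, -18, -6]
22 > parent 18 at index 1, swap → [22, 18, 15, 12, 0, -8, 5, -17, 7, -18, -6]

[22, 18, 15, 12, 0, -8, 5, -17, 7, -18, -6]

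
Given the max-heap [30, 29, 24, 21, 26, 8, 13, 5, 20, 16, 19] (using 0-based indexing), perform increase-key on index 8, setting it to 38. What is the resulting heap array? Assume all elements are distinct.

[38, 30, 24, 29, 26, 8, 13, 5, 21, 16, 19]

set index 8 from 20 to 38 → [30, 29, 24, 21, 26, 8, 13, 5, 38, 16, 19]
38 > parent 21 at index 3, swap → [30, 29, 24, 38, 26, 8, 13, 5, 21, 16, 19]
38 > parent 29 at index 1, swap → [30, 38, 24, 29, 26, 8, 13, 5, 21, 16, 19]
38 > parent 30 at index 0, swap → [38, 30, 24, 29, 26, 8, 13, 5, 21, 16, 19]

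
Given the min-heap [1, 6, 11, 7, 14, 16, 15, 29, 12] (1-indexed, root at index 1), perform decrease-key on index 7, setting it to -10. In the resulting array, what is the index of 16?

6

set index 7 from 15 to -10 → [1, 6, 11, 7, 14, 16, -10, 29, 12]
-10 < parent 11 at index 3, swap → [1, 6, -10, 7, 14, 16, 11, 29, 12]
-10 < parent 1 at index 1, swap → [-10, 6, 1, 7, 14, 16, 11, 29, 12]
resulting array: [-10, 6, 1, 7, 14, 16, 11, 29, 12]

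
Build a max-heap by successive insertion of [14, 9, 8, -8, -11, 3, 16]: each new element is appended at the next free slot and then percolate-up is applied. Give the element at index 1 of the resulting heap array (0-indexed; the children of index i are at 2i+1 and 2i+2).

9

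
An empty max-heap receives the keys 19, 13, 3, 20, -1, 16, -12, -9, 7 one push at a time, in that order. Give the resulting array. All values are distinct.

Insert 19:
  append 19 at index 0 → [19] (no swap needed)
Insert 13:
  append 13 at index 1 → [19, 13] (no swap needed)
Insert 3:
  append 3 at index 2 → [19, 13, 3] (no swap needed)
Insert 20:
  append 20 at index 3 → [19, 13, 3, 20]
  20 > parent 13 at index 1, swap → [19, 20, 3, 13]
  20 > parent 19 at index 0, swap → [20, 19, 3, 13]
Insert -1:
  append -1 at index 4 → [20, 19, 3, 13, -1] (no swap needed)
Insert 16:
  append 16 at index 5 → [20, 19, 3, 13, -1, 16]
  16 > parent 3 at index 2, swap → [20, 19, 16, 13, -1, 3]
Insert -12:
  append -12 at index 6 → [20, 19, 16, 13, -1, 3, -12] (no swap needed)
Insert -9:
  append -9 at index 7 → [20, 19, 16, 13, -1, 3, -12, -9] (no swap needed)
Insert 7:
  append 7 at index 8 → [20, 19, 16, 13, -1, 3, -12, -9, 7] (no swap needed)

[20, 19, 16, 13, -1, 3, -12, -9, 7]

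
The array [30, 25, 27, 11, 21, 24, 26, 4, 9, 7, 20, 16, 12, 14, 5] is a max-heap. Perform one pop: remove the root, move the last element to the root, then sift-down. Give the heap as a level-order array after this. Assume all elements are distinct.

[27, 25, 26, 11, 21, 24, 14, 4, 9, 7, 20, 16, 12, 5]

remove root 30; move last element 5 to root → [5, 25, 27, 11, 21, 24, 26, 4, 9, 7, 20, 16, 12, 14]
5 vs larger child 27 at index 2, swap → [27, 25, 5, 11, 21, 24, 26, 4, 9, 7, 20, 16, 12, 14]
5 vs larger child 26 at index 6, swap → [27, 25, 26, 11, 21, 24, 5, 4, 9, 7, 20, 16, 12, 14]
5 vs only child 14 at index 13, swap → [27, 25, 26, 11, 21, 24, 14, 4, 9, 7, 20, 16, 12, 5]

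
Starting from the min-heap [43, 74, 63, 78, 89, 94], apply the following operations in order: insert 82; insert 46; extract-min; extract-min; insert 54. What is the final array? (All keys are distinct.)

[54, 74, 63, 78, 89, 94, 82]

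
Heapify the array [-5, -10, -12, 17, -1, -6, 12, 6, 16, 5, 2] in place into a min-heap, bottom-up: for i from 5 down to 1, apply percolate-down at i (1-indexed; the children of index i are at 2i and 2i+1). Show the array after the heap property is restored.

sift down from index 5: already satisfies heap property
sift down from index 4:
  17 vs smaller child 6 at index 8, swap → [-5, -10, -12, 6, -1, -6, 12, 17, 16, 5, 2]
sift down from index 3: already satisfies heap property
sift down from index 2: already satisfies heap property
sift down from index 1:
  -5 vs smaller child -12 at index 3, swap → [-12, -10, -5, 6, -1, -6, 12, 17, 16, 5, 2]
  -5 vs smaller child -6 at index 6, swap → [-12, -10, -6, 6, -1, -5, 12, 17, 16, 5, 2]

[-12, -10, -6, 6, -1, -5, 12, 17, 16, 5, 2]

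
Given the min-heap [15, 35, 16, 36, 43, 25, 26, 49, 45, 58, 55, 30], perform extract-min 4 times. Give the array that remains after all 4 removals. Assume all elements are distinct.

extract-min #1 returns 15:
  remove root 15; move last element 30 to root → [30, 35, 16, 36, 43, 25, 26, 49, 45, 58, 55]
  30 vs smaller child 16 at index 2, swap → [16, 35, 30, 36, 43, 25, 26, 49, 45, 58, 55]
  30 vs smaller child 25 at index 5, swap → [16, 35, 25, 36, 43, 30, 26, 49, 45, 58, 55]
extract-min #2 returns 16:
  remove root 16; move last element 55 to root → [55, 35, 25, 36, 43, 30, 26, 49, 45, 58]
  55 vs smaller child 25 at index 2, swap → [25, 35, 55, 36, 43, 30, 26, 49, 45, 58]
  55 vs smaller child 26 at index 6, swap → [25, 35, 26, 36, 43, 30, 55, 49, 45, 58]
extract-min #3 returns 25:
  remove root 25; move last element 58 to root → [58, 35, 26, 36, 43, 30, 55, 49, 45]
  58 vs smaller child 26 at index 2, swap → [26, 35, 58, 36, 43, 30, 55, 49, 45]
  58 vs smaller child 30 at index 5, swap → [26, 35, 30, 36, 43, 58, 55, 49, 45]
extract-min #4 returns 26:
  remove root 26; move last element 45 to root → [45, 35, 30, 36, 43, 58, 55, 49]
  45 vs smaller child 30 at index 2, swap → [30, 35, 45, 36, 43, 58, 55, 49]

[30, 35, 45, 36, 43, 58, 55, 49]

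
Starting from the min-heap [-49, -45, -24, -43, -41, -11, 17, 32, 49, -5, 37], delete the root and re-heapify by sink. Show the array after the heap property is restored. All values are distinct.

remove root -49; move last element 37 to root → [37, -45, -24, -43, -41, -11, 17, 32, 49, -5]
37 vs smaller child -45 at index 1, swap → [-45, 37, -24, -43, -41, -11, 17, 32, 49, -5]
37 vs smaller child -43 at index 3, swap → [-45, -43, -24, 37, -41, -11, 17, 32, 49, -5]
37 vs smaller child 32 at index 7, swap → [-45, -43, -24, 32, -41, -11, 17, 37, 49, -5]

[-45, -43, -24, 32, -41, -11, 17, 37, 49, -5]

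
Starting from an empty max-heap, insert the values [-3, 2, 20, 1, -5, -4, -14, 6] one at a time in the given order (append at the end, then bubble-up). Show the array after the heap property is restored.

[20, 6, 2, 1, -5, -4, -14, -3]

Insert -3:
  append -3 at index 0 → [-3] (no swap needed)
Insert 2:
  append 2 at index 1 → [-3, 2]
  2 > parent -3 at index 0, swap → [2, -3]
Insert 20:
  append 20 at index 2 → [2, -3, 20]
  20 > parent 2 at index 0, swap → [20, -3, 2]
Insert 1:
  append 1 at index 3 → [20, -3, 2, 1]
  1 > parent -3 at index 1, swap → [20, 1, 2, -3]
Insert -5:
  append -5 at index 4 → [20, 1, 2, -3, -5] (no swap needed)
Insert -4:
  append -4 at index 5 → [20, 1, 2, -3, -5, -4] (no swap needed)
Insert -14:
  append -14 at index 6 → [20, 1, 2, -3, -5, -4, -14] (no swap needed)
Insert 6:
  append 6 at index 7 → [20, 1, 2, -3, -5, -4, -14, 6]
  6 > parent -3 at index 3, swap → [20, 1, 2, 6, -5, -4, -14, -3]
  6 > parent 1 at index 1, swap → [20, 6, 2, 1, -5, -4, -14, -3]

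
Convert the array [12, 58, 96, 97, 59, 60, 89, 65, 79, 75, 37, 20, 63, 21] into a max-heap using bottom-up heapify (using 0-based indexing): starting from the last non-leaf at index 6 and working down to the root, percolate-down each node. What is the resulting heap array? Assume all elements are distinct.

[97, 79, 96, 65, 75, 63, 89, 12, 58, 59, 37, 20, 60, 21]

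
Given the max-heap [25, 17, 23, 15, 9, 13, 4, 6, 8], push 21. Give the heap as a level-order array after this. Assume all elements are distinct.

append 21 at index 9 → [25, 17, 23, 15, 9, 13, 4, 6, 8, 21]
21 > parent 9 at index 4, swap → [25, 17, 23, 15, 21, 13, 4, 6, 8, 9]
21 > parent 17 at index 1, swap → [25, 21, 23, 15, 17, 13, 4, 6, 8, 9]

[25, 21, 23, 15, 17, 13, 4, 6, 8, 9]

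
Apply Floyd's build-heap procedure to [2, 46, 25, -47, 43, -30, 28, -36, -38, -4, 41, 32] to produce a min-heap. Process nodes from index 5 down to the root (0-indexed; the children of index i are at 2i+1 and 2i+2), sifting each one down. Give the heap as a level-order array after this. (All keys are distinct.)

sift down from index 5: already satisfies heap property
sift down from index 4:
  43 vs smaller child -4 at index 9, swap → [2, 46, 25, -47, -4, -30, 28, -36, -38, 43, 41, 32]
sift down from index 3: already satisfies heap property
sift down from index 2:
  25 vs smaller child -30 at index 5, swap → [2, 46, -30, -47, -4, 25, 28, -36, -38, 43, 41, 32]
sift down from index 1:
  46 vs smaller child -47 at index 3, swap → [2, -47, -30, 46, -4, 25, 28, -36, -38, 43, 41, 32]
  46 vs smaller child -38 at index 8, swap → [2, -47, -30, -38, -4, 25, 28, -36, 46, 43, 41, 32]
sift down from index 0:
  2 vs smaller child -47 at index 1, swap → [-47, 2, -30, -38, -4, 25, 28, -36, 46, 43, 41, 32]
  2 vs smaller child -38 at index 3, swap → [-47, -38, -30, 2, -4, 25, 28, -36, 46, 43, 41, 32]
  2 vs smaller child -36 at index 7, swap → [-47, -38, -30, -36, -4, 25, 28, 2, 46, 43, 41, 32]

[-47, -38, -30, -36, -4, 25, 28, 2, 46, 43, 41, 32]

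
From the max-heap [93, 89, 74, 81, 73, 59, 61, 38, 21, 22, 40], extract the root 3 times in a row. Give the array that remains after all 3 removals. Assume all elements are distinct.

[74, 73, 61, 40, 22, 59, 21, 38]

extract-max #1 returns 93:
  remove root 93; move last element 40 to root → [40, 89, 74, 81, 73, 59, 61, 38, 21, 22]
  40 vs larger child 89 at index 1, swap → [89, 40, 74, 81, 73, 59, 61, 38, 21, 22]
  40 vs larger child 81 at index 3, swap → [89, 81, 74, 40, 73, 59, 61, 38, 21, 22]
extract-max #2 returns 89:
  remove root 89; move last element 22 to root → [22, 81, 74, 40, 73, 59, 61, 38, 21]
  22 vs larger child 81 at index 1, swap → [81, 22, 74, 40, 73, 59, 61, 38, 21]
  22 vs larger child 73 at index 4, swap → [81, 73, 74, 40, 22, 59, 61, 38, 21]
extract-max #3 returns 81:
  remove root 81; move last element 21 to root → [21, 73, 74, 40, 22, 59, 61, 38]
  21 vs larger child 74 at index 2, swap → [74, 73, 21, 40, 22, 59, 61, 38]
  21 vs larger child 61 at index 6, swap → [74, 73, 61, 40, 22, 59, 21, 38]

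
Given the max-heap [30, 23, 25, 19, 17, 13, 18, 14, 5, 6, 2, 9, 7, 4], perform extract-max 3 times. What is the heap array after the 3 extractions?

[19, 17, 18, 14, 9, 13, 4, 7, 5, 6, 2]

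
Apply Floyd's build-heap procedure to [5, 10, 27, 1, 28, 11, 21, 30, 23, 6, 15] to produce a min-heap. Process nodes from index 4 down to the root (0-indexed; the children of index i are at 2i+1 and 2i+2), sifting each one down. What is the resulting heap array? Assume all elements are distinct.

[1, 5, 11, 10, 6, 27, 21, 30, 23, 28, 15]

sift down from index 4:
  28 vs smaller child 6 at index 9, swap → [5, 10, 27, 1, 6, 11, 21, 30, 23, 28, 15]
sift down from index 3: already satisfies heap property
sift down from index 2:
  27 vs smaller child 11 at index 5, swap → [5, 10, 11, 1, 6, 27, 21, 30, 23, 28, 15]
sift down from index 1:
  10 vs smaller child 1 at index 3, swap → [5, 1, 11, 10, 6, 27, 21, 30, 23, 28, 15]
sift down from index 0:
  5 vs smaller child 1 at index 1, swap → [1, 5, 11, 10, 6, 27, 21, 30, 23, 28, 15]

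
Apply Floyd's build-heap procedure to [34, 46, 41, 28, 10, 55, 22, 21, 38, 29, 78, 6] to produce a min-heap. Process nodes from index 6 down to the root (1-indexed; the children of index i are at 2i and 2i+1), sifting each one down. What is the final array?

[6, 10, 22, 21, 29, 41, 34, 28, 38, 46, 78, 55]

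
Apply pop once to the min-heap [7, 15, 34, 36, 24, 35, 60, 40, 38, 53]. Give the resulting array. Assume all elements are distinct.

[15, 24, 34, 36, 53, 35, 60, 40, 38]

remove root 7; move last element 53 to root → [53, 15, 34, 36, 24, 35, 60, 40, 38]
53 vs smaller child 15 at index 1, swap → [15, 53, 34, 36, 24, 35, 60, 40, 38]
53 vs smaller child 24 at index 4, swap → [15, 24, 34, 36, 53, 35, 60, 40, 38]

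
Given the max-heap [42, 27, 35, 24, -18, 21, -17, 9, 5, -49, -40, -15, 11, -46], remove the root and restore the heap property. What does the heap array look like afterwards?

remove root 42; move last element -46 to root → [-46, 27, 35, 24, -18, 21, -17, 9, 5, -49, -40, -15, 11]
-46 vs larger child 35 at index 2, swap → [35, 27, -46, 24, -18, 21, -17, 9, 5, -49, -40, -15, 11]
-46 vs larger child 21 at index 5, swap → [35, 27, 21, 24, -18, -46, -17, 9, 5, -49, -40, -15, 11]
-46 vs larger child 11 at index 12, swap → [35, 27, 21, 24, -18, 11, -17, 9, 5, -49, -40, -15, -46]

[35, 27, 21, 24, -18, 11, -17, 9, 5, -49, -40, -15, -46]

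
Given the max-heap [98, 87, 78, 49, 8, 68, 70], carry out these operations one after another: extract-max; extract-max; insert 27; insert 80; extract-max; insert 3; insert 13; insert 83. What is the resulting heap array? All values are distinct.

extract-max → returns 98:
  remove root 98; move last element 70 to root → [70, 87, 78, 49, 8, 68]
  70 vs larger child 87 at index 1, swap → [87, 70, 78, 49, 8, 68]
extract-max → returns 87:
  remove root 87; move last element 68 to root → [68, 70, 78, 49, 8]
  68 vs larger child 78 at index 2, swap → [78, 70, 68, 49, 8]
insert 27:
  append 27 at index 5 → [78, 70, 68, 49, 8, 27] (no swap needed)
insert 80:
  append 80 at index 6 → [78, 70, 68, 49, 8, 27, 80]
  80 > parent 68 at index 2, swap → [78, 70, 80, 49, 8, 27, 68]
  80 > parent 78 at index 0, swap → [80, 70, 78, 49, 8, 27, 68]
extract-max → returns 80:
  remove root 80; move last element 68 to root → [68, 70, 78, 49, 8, 27]
  68 vs larger child 78 at index 2, swap → [78, 70, 68, 49, 8, 27]
insert 3:
  append 3 at index 6 → [78, 70, 68, 49, 8, 27, 3] (no swap needed)
insert 13:
  append 13 at index 7 → [78, 70, 68, 49, 8, 27, 3, 13] (no swap needed)
insert 83:
  append 83 at index 8 → [78, 70, 68, 49, 8, 27, 3, 13, 83]
  83 > parent 49 at index 3, swap → [78, 70, 68, 83, 8, 27, 3, 13, 49]
  83 > parent 70 at index 1, swap → [78, 83, 68, 70, 8, 27, 3, 13, 49]
  83 > parent 78 at index 0, swap → [83, 78, 68, 70, 8, 27, 3, 13, 49]

[83, 78, 68, 70, 8, 27, 3, 13, 49]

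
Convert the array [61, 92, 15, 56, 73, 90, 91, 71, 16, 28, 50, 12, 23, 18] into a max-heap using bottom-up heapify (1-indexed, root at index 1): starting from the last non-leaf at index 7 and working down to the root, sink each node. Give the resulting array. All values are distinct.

[92, 73, 91, 71, 61, 90, 18, 56, 16, 28, 50, 12, 23, 15]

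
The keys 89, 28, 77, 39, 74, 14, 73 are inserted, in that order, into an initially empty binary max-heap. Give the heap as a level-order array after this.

[89, 74, 77, 28, 39, 14, 73]

Insert 89:
  append 89 at index 0 → [89] (no swap needed)
Insert 28:
  append 28 at index 1 → [89, 28] (no swap needed)
Insert 77:
  append 77 at index 2 → [89, 28, 77] (no swap needed)
Insert 39:
  append 39 at index 3 → [89, 28, 77, 39]
  39 > parent 28 at index 1, swap → [89, 39, 77, 28]
Insert 74:
  append 74 at index 4 → [89, 39, 77, 28, 74]
  74 > parent 39 at index 1, swap → [89, 74, 77, 28, 39]
Insert 14:
  append 14 at index 5 → [89, 74, 77, 28, 39, 14] (no swap needed)
Insert 73:
  append 73 at index 6 → [89, 74, 77, 28, 39, 14, 73] (no swap needed)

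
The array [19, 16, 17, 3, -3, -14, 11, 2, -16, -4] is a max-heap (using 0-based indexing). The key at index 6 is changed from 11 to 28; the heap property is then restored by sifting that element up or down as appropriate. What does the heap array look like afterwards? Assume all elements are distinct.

set index 6 from 11 to 28 → [19, 16, 17, 3, -3, -14, 28, 2, -16, -4]
28 > parent 17 at index 2, swap → [19, 16, 28, 3, -3, -14, 17, 2, -16, -4]
28 > parent 19 at index 0, swap → [28, 16, 19, 3, -3, -14, 17, 2, -16, -4]

[28, 16, 19, 3, -3, -14, 17, 2, -16, -4]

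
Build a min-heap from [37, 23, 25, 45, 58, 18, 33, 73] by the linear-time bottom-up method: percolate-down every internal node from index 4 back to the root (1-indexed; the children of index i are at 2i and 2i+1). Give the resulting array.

[18, 23, 25, 45, 58, 37, 33, 73]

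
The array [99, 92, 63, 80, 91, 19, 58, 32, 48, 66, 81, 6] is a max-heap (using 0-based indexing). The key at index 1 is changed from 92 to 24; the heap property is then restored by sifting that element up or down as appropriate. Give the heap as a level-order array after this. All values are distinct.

set index 1 from 92 to 24 → [99, 24, 63, 80, 91, 19, 58, 32, 48, 66, 81, 6]
24 vs larger child 91 at index 4, swap → [99, 91, 63, 80, 24, 19, 58, 32, 48, 66, 81, 6]
24 vs larger child 81 at index 10, swap → [99, 91, 63, 80, 81, 19, 58, 32, 48, 66, 24, 6]

[99, 91, 63, 80, 81, 19, 58, 32, 48, 66, 24, 6]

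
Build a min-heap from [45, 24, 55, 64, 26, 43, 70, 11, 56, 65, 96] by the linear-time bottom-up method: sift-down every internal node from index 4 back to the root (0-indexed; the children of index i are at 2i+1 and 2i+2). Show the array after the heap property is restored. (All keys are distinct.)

sift down from index 4: already satisfies heap property
sift down from index 3:
  64 vs smaller child 11 at index 7, swap → [45, 24, 55, 11, 26, 43, 70, 64, 56, 65, 96]
sift down from index 2:
  55 vs smaller child 43 at index 5, swap → [45, 24, 43, 11, 26, 55, 70, 64, 56, 65, 96]
sift down from index 1:
  24 vs smaller child 11 at index 3, swap → [45, 11, 43, 24, 26, 55, 70, 64, 56, 65, 96]
sift down from index 0:
  45 vs smaller child 11 at index 1, swap → [11, 45, 43, 24, 26, 55, 70, 64, 56, 65, 96]
  45 vs smaller child 24 at index 3, swap → [11, 24, 43, 45, 26, 55, 70, 64, 56, 65, 96]

[11, 24, 43, 45, 26, 55, 70, 64, 56, 65, 96]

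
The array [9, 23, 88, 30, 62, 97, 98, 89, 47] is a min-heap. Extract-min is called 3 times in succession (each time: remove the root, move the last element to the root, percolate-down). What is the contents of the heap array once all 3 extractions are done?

extract-min #1 returns 9:
  remove root 9; move last element 47 to root → [47, 23, 88, 30, 62, 97, 98, 89]
  47 vs smaller child 23 at index 1, swap → [23, 47, 88, 30, 62, 97, 98, 89]
  47 vs smaller child 30 at index 3, swap → [23, 30, 88, 47, 62, 97, 98, 89]
extract-min #2 returns 23:
  remove root 23; move last element 89 to root → [89, 30, 88, 47, 62, 97, 98]
  89 vs smaller child 30 at index 1, swap → [30, 89, 88, 47, 62, 97, 98]
  89 vs smaller child 47 at index 3, swap → [30, 47, 88, 89, 62, 97, 98]
extract-min #3 returns 30:
  remove root 30; move last element 98 to root → [98, 47, 88, 89, 62, 97]
  98 vs smaller child 47 at index 1, swap → [47, 98, 88, 89, 62, 97]
  98 vs smaller child 62 at index 4, swap → [47, 62, 88, 89, 98, 97]

[47, 62, 88, 89, 98, 97]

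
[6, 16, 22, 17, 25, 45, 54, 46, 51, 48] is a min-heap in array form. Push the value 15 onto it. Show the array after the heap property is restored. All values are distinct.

append 15 at index 10 → [6, 16, 22, 17, 25, 45, 54, 46, 51, 48, 15]
15 < parent 25 at index 4, swap → [6, 16, 22, 17, 15, 45, 54, 46, 51, 48, 25]
15 < parent 16 at index 1, swap → [6, 15, 22, 17, 16, 45, 54, 46, 51, 48, 25]

[6, 15, 22, 17, 16, 45, 54, 46, 51, 48, 25]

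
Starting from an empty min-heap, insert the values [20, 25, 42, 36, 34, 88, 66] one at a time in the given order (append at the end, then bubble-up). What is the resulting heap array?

[20, 25, 42, 36, 34, 88, 66]

Insert 20:
  append 20 at index 0 → [20] (no swap needed)
Insert 25:
  append 25 at index 1 → [20, 25] (no swap needed)
Insert 42:
  append 42 at index 2 → [20, 25, 42] (no swap needed)
Insert 36:
  append 36 at index 3 → [20, 25, 42, 36] (no swap needed)
Insert 34:
  append 34 at index 4 → [20, 25, 42, 36, 34] (no swap needed)
Insert 88:
  append 88 at index 5 → [20, 25, 42, 36, 34, 88] (no swap needed)
Insert 66:
  append 66 at index 6 → [20, 25, 42, 36, 34, 88, 66] (no swap needed)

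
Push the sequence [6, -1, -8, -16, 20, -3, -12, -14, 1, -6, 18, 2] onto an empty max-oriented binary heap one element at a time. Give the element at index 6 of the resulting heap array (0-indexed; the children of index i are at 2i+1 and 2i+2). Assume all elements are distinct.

Insert 6:
  append 6 at index 0 → [6] (no swap needed)
Insert -1:
  append -1 at index 1 → [6, -1] (no swap needed)
Insert -8:
  append -8 at index 2 → [6, -1, -8] (no swap needed)
Insert -16:
  append -16 at index 3 → [6, -1, -8, -16] (no swap needed)
Insert 20:
  append 20 at index 4 → [6, -1, -8, -16, 20]
  20 > parent -1 at index 1, swap → [6, 20, -8, -16, -1]
  20 > parent 6 at index 0, swap → [20, 6, -8, -16, -1]
Insert -3:
  append -3 at index 5 → [20, 6, -8, -16, -1, -3]
  -3 > parent -8 at index 2, swap → [20, 6, -3, -16, -1, -8]
Insert -12:
  append -12 at index 6 → [20, 6, -3, -16, -1, -8, -12] (no swap needed)
Insert -14:
  append -14 at index 7 → [20, 6, -3, -16, -1, -8, -12, -14]
  -14 > parent -16 at index 3, swap → [20, 6, -3, -14, -1, -8, -12, -16]
Insert 1:
  append 1 at index 8 → [20, 6, -3, -14, -1, -8, -12, -16, 1]
  1 > parent -14 at index 3, swap → [20, 6, -3, 1, -1, -8, -12, -16, -14]
Insert -6:
  append -6 at index 9 → [20, 6, -3, 1, -1, -8, -12, -16, -14, -6] (no swap needed)
Insert 18:
  append 18 at index 10 → [20, 6, -3, 1, -1, -8, -12, -16, -14, -6, 18]
  18 > parent -1 at index 4, swap → [20, 6, -3, 1, 18, -8, -12, -16, -14, -6, -1]
  18 > parent 6 at index 1, swap → [20, 18, -3, 1, 6, -8, -12, -16, -14, -6, -1]
Insert 2:
  append 2 at index 11 → [20, 18, -3, 1, 6, -8, -12, -16, -14, -6, -1, 2]
  2 > parent -8 at index 5, swap → [20, 18, -3, 1, 6, 2, -12, -16, -14, -6, -1, -8]
  2 > parent -3 at index 2, swap → [20, 18, 2, 1, 6, -3, -12, -16, -14, -6, -1, -8]
resulting array: [20, 18, 2, 1, 6, -3, -12, -16, -14, -6, -1, -8]

-12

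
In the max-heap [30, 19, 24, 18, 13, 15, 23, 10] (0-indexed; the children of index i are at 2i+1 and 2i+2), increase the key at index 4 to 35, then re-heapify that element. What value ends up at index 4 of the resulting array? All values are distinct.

19

set index 4 from 13 to 35 → [30, 19, 24, 18, 35, 15, 23, 10]
35 > parent 19 at index 1, swap → [30, 35, 24, 18, 19, 15, 23, 10]
35 > parent 30 at index 0, swap → [35, 30, 24, 18, 19, 15, 23, 10]
resulting array: [35, 30, 24, 18, 19, 15, 23, 10]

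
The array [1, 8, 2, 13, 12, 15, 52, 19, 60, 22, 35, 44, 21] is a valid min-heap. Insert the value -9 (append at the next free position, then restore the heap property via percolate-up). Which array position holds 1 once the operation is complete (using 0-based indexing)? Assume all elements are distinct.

append -9 at index 13 → [1, 8, 2, 13, 12, 15, 52, 19, 60, 22, 35, 44, 21, -9]
-9 < parent 52 at index 6, swap → [1, 8, 2, 13, 12, 15, -9, 19, 60, 22, 35, 44, 21, 52]
-9 < parent 2 at index 2, swap → [1, 8, -9, 13, 12, 15, 2, 19, 60, 22, 35, 44, 21, 52]
-9 < parent 1 at index 0, swap → [-9, 8, 1, 13, 12, 15, 2, 19, 60, 22, 35, 44, 21, 52]
resulting array: [-9, 8, 1, 13, 12, 15, 2, 19, 60, 22, 35, 44, 21, 52]

2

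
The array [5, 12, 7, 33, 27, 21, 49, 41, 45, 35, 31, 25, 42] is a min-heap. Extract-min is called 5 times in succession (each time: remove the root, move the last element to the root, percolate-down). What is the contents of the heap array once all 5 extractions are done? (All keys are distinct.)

extract-min #1 returns 5:
  remove root 5; move last element 42 to root → [42, 12, 7, 33, 27, 21, 49, 41, 45, 35, 31, 25]
  42 vs smaller child 7 at index 2, swap → [7, 12, 42, 33, 27, 21, 49, 41, 45, 35, 31, 25]
  42 vs smaller child 21 at index 5, swap → [7, 12, 21, 33, 27, 42, 49, 41, 45, 35, 31, 25]
  42 vs only child 25 at index 11, swap → [7, 12, 21, 33, 27, 25, 49, 41, 45, 35, 31, 42]
extract-min #2 returns 7:
  remove root 7; move last element 42 to root → [42, 12, 21, 33, 27, 25, 49, 41, 45, 35, 31]
  42 vs smaller child 12 at index 1, swap → [12, 42, 21, 33, 27, 25, 49, 41, 45, 35, 31]
  42 vs smaller child 27 at index 4, swap → [12, 27, 21, 33, 42, 25, 49, 41, 45, 35, 31]
  42 vs smaller child 31 at index 10, swap → [12, 27, 21, 33, 31, 25, 49, 41, 45, 35, 42]
extract-min #3 returns 12:
  remove root 12; move last element 42 to root → [42, 27, 21, 33, 31, 25, 49, 41, 45, 35]
  42 vs smaller child 21 at index 2, swap → [21, 27, 42, 33, 31, 25, 49, 41, 45, 35]
  42 vs smaller child 25 at index 5, swap → [21, 27, 25, 33, 31, 42, 49, 41, 45, 35]
extract-min #4 returns 21:
  remove root 21; move last element 35 to root → [35, 27, 25, 33, 31, 42, 49, 41, 45]
  35 vs smaller child 25 at index 2, swap → [25, 27, 35, 33, 31, 42, 49, 41, 45]
extract-min #5 returns 25:
  remove root 25; move last element 45 to root → [45, 27, 35, 33, 31, 42, 49, 41]
  45 vs smaller child 27 at index 1, swap → [27, 45, 35, 33, 31, 42, 49, 41]
  45 vs smaller child 31 at index 4, swap → [27, 31, 35, 33, 45, 42, 49, 41]

[27, 31, 35, 33, 45, 42, 49, 41]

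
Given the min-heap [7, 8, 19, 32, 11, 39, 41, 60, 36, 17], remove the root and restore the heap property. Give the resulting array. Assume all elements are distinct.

[8, 11, 19, 32, 17, 39, 41, 60, 36]

remove root 7; move last element 17 to root → [17, 8, 19, 32, 11, 39, 41, 60, 36]
17 vs smaller child 8 at index 1, swap → [8, 17, 19, 32, 11, 39, 41, 60, 36]
17 vs smaller child 11 at index 4, swap → [8, 11, 19, 32, 17, 39, 41, 60, 36]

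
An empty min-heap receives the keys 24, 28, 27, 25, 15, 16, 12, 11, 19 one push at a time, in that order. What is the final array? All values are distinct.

[11, 12, 15, 19, 25, 27, 16, 28, 24]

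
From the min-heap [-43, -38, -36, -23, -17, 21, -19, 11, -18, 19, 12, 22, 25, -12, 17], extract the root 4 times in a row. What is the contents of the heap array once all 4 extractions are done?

[-19, -18, -12, 11, -17, 21, 22, 25, 17, 19, 12]

extract-min #1 returns -43:
  remove root -43; move last element 17 to root → [17, -38, -36, -23, -17, 21, -19, 11, -18, 19, 12, 22, 25, -12]
  17 vs smaller child -38 at index 1, swap → [-38, 17, -36, -23, -17, 21, -19, 11, -18, 19, 12, 22, 25, -12]
  17 vs smaller child -23 at index 3, swap → [-38, -23, -36, 17, -17, 21, -19, 11, -18, 19, 12, 22, 25, -12]
  17 vs smaller child -18 at index 8, swap → [-38, -23, -36, -18, -17, 21, -19, 11, 17, 19, 12, 22, 25, -12]
extract-min #2 returns -38:
  remove root -38; move last element -12 to root → [-12, -23, -36, -18, -17, 21, -19, 11, 17, 19, 12, 22, 25]
  -12 vs smaller child -36 at index 2, swap → [-36, -23, -12, -18, -17, 21, -19, 11, 17, 19, 12, 22, 25]
  -12 vs smaller child -19 at index 6, swap → [-36, -23, -19, -18, -17, 21, -12, 11, 17, 19, 12, 22, 25]
extract-min #3 returns -36:
  remove root -36; move last element 25 to root → [25, -23, -19, -18, -17, 21, -12, 11, 17, 19, 12, 22]
  25 vs smaller child -23 at index 1, swap → [-23, 25, -19, -18, -17, 21, -12, 11, 17, 19, 12, 22]
  25 vs smaller child -18 at index 3, swap → [-23, -18, -19, 25, -17, 21, -12, 11, 17, 19, 12, 22]
  25 vs smaller child 11 at index 7, swap → [-23, -18, -19, 11, -17, 21, -12, 25, 17, 19, 12, 22]
extract-min #4 returns -23:
  remove root -23; move last element 22 to root → [22, -18, -19, 11, -17, 21, -12, 25, 17, 19, 12]
  22 vs smaller child -19 at index 2, swap → [-19, -18, 22, 11, -17, 21, -12, 25, 17, 19, 12]
  22 vs smaller child -12 at index 6, swap → [-19, -18, -12, 11, -17, 21, 22, 25, 17, 19, 12]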